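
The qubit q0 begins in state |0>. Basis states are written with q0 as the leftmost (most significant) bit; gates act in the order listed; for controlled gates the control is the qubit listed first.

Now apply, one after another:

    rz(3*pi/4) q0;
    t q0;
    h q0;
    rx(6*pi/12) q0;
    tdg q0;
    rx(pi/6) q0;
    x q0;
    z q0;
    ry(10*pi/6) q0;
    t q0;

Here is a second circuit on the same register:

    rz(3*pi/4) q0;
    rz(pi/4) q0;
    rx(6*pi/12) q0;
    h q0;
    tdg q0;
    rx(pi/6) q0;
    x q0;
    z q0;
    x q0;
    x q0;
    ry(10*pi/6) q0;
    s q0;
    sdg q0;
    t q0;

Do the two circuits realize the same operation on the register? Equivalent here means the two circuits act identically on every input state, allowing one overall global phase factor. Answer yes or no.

No: there is an input state on which the two circuits produce genuinely different outputs (not merely differing by a phase).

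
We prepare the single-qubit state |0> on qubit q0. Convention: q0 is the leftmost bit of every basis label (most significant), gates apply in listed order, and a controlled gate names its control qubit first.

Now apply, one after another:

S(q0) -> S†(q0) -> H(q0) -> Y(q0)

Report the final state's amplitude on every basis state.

After the circuit, the state carries amplitude -sqrt(2)*I/2 on |0>, sqrt(2)*I/2 on |1>.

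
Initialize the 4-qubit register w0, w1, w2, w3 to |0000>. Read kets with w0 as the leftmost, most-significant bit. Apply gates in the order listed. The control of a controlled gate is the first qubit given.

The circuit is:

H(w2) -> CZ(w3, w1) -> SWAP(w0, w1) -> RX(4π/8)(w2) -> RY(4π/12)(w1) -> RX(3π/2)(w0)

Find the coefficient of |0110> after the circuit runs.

The amplitude on |0110> is sqrt(2)*(-1 + I)/8.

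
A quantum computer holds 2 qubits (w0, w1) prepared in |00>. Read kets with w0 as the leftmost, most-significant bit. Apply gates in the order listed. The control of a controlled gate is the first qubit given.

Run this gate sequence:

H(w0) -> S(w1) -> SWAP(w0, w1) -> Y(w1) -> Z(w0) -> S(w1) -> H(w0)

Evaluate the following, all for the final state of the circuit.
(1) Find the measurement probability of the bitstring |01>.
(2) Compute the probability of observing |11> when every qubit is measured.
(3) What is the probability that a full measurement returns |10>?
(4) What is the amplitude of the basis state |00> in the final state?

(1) A full measurement returns |01> with probability 1/4.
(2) A full measurement returns |11> with probability 1/4.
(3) The probability of measuring |10> is 1/4.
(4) |00> carries amplitude -I/2 in the final state.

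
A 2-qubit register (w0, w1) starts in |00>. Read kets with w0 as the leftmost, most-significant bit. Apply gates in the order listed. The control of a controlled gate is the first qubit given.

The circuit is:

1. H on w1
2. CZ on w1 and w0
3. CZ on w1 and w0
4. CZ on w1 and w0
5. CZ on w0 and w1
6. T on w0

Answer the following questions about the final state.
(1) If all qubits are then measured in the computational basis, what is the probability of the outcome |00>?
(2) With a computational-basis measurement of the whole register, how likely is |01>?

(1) The probability of measuring |00> is 1/2.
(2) Outcome |01> occurs with probability 1/2.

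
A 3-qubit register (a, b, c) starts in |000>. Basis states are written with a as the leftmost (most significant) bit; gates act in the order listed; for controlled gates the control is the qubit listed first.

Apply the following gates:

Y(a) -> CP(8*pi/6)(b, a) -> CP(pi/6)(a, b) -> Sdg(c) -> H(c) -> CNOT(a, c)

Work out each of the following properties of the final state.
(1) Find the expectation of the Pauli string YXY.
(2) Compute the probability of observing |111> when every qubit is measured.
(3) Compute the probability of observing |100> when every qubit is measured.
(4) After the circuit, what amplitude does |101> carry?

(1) In the final state, YXY has expectation 0.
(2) A full measurement returns |111> with probability 0.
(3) Outcome |100> occurs with probability 1/2.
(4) |101> carries amplitude sqrt(2)*I/2 in the final state.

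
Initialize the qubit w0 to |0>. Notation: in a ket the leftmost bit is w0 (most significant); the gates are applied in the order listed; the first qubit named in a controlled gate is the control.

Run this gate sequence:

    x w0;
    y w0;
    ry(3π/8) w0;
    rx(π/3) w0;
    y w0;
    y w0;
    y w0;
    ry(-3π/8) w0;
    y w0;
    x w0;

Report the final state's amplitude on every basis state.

The resulting statevector has amplitude -sqrt(2 - sqrt(2))/4 on |0>, -sqrt(sqrt(2) + 2)/4 - sqrt(3)*I/2 on |1>.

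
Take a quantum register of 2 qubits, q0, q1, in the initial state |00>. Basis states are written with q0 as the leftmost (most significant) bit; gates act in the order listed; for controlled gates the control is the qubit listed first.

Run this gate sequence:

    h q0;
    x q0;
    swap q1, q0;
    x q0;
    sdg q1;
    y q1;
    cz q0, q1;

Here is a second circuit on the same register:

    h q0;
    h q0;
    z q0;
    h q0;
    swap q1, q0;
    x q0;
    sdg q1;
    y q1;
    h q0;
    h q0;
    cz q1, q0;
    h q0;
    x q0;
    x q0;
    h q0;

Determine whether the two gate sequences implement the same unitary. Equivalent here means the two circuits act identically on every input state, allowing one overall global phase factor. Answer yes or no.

Yes — the two circuits implement the same unitary up to a global phase.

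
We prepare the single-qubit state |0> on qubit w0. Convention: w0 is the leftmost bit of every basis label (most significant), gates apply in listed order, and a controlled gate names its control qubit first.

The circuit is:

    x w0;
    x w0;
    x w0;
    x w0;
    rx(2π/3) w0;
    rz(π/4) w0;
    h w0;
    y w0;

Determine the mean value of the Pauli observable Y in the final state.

The expectation value of Y is sqrt(6)/4.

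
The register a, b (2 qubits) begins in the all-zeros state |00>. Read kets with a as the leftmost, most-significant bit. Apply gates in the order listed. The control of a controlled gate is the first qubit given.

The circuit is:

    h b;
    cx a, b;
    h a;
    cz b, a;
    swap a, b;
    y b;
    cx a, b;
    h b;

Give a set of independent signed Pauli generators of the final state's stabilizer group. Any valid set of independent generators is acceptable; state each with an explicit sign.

The stabilizer group can be generated by -XX, -ZZ, among other valid generating sets.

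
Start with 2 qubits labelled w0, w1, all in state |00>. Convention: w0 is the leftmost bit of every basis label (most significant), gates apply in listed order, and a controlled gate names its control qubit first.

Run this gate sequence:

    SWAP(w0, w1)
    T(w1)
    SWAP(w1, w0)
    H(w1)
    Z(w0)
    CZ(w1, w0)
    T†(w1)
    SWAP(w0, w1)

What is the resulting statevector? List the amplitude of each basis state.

The final amplitudes are sqrt(2)/2 on |00>, 0 on |01>, -sqrt(2)*exp(3*I*pi/4)/2 on |10>, 0 on |11>.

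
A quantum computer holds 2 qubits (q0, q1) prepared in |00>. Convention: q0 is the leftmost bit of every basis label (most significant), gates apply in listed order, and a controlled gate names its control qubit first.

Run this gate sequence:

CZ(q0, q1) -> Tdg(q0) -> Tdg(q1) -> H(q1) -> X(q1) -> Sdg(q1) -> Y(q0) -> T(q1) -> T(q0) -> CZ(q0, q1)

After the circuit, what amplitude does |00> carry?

The amplitude on |00> is 0.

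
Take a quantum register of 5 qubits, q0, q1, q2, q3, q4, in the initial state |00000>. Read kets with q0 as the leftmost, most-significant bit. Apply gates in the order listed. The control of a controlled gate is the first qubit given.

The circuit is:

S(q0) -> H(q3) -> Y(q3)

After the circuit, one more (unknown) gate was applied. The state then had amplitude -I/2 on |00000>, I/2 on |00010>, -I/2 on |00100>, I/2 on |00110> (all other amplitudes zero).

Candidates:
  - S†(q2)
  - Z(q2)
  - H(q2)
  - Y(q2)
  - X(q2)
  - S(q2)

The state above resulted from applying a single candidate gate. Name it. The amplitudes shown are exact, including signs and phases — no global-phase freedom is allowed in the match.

It was H(q2) that produced the state shown.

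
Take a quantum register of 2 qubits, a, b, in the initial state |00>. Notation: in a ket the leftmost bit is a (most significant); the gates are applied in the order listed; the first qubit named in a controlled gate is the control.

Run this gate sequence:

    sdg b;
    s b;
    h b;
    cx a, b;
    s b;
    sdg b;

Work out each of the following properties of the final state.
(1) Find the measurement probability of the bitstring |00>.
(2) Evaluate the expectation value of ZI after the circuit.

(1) The probability of measuring |00> is 1/2. Key observation: gates 5-6 undo each other exactly, leaving only the rest of the circuit to track.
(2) In the final state, ZI has expectation 1.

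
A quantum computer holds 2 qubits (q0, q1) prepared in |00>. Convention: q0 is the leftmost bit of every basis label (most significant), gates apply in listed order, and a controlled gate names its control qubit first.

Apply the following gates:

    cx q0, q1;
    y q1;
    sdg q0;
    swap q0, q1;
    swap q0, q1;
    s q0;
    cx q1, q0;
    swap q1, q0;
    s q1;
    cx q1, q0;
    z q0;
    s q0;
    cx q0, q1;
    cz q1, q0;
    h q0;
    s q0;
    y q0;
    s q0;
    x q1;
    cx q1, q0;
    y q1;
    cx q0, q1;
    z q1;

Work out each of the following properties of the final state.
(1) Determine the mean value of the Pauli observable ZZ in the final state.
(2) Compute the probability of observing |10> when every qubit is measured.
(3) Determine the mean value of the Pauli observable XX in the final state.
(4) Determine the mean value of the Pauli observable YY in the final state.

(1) The expectation value of ZZ is -1.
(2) The probability of measuring |10> is 1/2.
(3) The observable XX averages to 1.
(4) The observable YY averages to 1.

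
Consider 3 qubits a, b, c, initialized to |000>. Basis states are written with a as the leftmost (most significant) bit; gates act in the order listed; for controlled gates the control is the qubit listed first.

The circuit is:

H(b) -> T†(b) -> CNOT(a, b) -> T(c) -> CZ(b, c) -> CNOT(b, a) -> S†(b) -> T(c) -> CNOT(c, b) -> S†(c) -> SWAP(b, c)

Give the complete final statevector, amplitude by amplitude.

The final amplitudes are sqrt(2)/2 on |000>, -sqrt(2)*exp(I*pi/4)/2 on |101>, and 0 on every other basis state.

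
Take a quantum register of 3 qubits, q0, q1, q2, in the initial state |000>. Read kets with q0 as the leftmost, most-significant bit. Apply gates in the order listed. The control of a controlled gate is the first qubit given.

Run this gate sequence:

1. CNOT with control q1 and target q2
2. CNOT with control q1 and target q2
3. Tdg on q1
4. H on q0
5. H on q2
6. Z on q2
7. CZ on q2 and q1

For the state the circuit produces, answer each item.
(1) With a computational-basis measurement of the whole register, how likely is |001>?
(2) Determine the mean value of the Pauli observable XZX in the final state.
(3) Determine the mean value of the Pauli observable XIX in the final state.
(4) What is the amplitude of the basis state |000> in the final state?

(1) A full measurement returns |001> with probability 1/4. Key observation: gates 1-2 undo each other exactly, leaving only the rest of the circuit to track.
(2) The expectation value of XZX is -1.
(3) The observable XIX averages to -1.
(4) The amplitude on |000> is 1/2.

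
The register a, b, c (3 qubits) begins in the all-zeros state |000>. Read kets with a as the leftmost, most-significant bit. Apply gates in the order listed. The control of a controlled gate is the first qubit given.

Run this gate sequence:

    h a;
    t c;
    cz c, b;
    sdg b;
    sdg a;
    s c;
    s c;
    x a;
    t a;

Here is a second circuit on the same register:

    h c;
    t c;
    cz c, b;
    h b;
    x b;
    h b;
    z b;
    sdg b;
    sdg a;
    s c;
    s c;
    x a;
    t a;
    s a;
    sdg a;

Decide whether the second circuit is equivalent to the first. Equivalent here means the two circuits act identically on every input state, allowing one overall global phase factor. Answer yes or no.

No: there is an input state on which the two circuits produce genuinely different outputs (not merely differing by a phase).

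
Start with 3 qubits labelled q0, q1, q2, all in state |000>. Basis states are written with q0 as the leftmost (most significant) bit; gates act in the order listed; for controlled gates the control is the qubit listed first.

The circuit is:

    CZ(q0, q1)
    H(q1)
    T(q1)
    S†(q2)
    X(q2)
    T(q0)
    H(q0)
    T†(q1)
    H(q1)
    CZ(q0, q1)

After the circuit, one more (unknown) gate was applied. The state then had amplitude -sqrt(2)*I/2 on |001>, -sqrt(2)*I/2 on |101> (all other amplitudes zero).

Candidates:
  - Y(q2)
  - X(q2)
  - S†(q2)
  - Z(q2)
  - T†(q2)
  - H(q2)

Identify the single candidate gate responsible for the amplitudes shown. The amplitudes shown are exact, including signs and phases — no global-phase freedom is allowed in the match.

The unique candidate consistent with the amplitudes is S†(q2).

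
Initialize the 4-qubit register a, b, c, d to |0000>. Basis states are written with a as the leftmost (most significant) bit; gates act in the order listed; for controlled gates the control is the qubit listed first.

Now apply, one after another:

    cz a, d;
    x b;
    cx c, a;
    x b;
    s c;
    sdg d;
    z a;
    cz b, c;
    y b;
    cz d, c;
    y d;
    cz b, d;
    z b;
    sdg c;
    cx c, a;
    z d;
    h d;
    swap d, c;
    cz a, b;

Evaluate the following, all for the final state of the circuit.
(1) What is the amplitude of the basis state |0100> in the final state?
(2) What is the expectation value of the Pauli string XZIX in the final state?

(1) The amplitude on |0100> is sqrt(2)/2.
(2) The expectation value of XZIX is 0.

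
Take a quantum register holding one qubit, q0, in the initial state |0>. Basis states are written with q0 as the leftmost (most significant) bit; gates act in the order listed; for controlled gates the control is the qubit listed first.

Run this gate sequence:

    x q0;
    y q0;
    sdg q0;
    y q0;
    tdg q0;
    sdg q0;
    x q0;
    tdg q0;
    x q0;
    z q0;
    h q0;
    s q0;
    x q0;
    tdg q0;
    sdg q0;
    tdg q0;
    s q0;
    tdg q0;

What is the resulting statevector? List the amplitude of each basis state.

The final amplitudes are -sqrt(2)*exp(3*I*pi/4)/2 on |0>, -sqrt(2)*I/2 on |1>.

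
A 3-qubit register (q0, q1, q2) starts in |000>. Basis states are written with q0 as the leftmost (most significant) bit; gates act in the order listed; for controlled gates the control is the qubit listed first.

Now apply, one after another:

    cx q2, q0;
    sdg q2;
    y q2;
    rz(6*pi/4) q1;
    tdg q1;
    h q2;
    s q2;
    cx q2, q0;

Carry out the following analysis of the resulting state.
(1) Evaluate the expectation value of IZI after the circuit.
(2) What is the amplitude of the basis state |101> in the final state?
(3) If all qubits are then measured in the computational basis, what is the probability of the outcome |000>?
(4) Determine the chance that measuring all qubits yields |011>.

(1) In the final state, IZI has expectation 1.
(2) The final state's coefficient on |101> equals -sqrt(2)*exp(I*pi/4)/2.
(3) Outcome |000> occurs with probability 1/2.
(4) The probability of measuring |011> is 0.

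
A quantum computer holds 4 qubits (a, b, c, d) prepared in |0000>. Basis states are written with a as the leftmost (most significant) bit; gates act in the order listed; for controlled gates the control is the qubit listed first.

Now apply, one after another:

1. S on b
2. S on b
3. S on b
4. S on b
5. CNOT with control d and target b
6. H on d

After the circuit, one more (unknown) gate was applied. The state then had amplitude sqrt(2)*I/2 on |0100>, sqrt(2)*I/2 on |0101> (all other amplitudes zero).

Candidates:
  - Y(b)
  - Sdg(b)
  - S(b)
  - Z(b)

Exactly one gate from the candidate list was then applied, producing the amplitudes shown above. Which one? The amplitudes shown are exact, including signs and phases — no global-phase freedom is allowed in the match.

The applied gate was Y(b). Key observation: gates 1-4 undo each other exactly, leaving only the rest of the circuit to track.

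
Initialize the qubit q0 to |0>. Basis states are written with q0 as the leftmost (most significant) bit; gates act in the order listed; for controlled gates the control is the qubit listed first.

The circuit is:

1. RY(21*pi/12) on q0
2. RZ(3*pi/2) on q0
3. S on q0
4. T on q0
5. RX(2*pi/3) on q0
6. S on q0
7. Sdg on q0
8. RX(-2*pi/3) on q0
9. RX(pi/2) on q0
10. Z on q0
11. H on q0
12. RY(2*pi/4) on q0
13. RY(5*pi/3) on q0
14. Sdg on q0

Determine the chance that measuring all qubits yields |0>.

Outcome |0> occurs with probability sqrt(3)/8 + 5/8. Key observation: gates 5-8 undo each other exactly, leaving only the rest of the circuit to track.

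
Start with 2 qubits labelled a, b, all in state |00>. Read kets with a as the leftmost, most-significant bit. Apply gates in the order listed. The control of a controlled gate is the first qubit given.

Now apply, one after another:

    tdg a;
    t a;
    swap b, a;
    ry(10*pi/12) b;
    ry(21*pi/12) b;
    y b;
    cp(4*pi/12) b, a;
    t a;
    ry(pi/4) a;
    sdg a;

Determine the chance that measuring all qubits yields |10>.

A full measurement returns |10> with probability -3*sqrt(2)/16 - sqrt(3)/16 + sqrt(6)/16 + 5/16.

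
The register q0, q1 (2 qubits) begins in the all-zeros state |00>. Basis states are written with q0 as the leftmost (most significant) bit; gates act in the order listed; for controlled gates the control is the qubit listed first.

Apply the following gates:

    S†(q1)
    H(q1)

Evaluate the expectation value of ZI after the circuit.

The expectation value of ZI is 1.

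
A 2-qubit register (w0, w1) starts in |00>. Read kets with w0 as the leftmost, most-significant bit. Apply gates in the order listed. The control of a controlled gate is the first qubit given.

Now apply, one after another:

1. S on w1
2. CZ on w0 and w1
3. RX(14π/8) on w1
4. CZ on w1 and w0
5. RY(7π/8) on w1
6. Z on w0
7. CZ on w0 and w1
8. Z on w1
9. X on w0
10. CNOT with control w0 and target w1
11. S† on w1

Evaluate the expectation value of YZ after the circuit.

The expectation value of YZ is 0.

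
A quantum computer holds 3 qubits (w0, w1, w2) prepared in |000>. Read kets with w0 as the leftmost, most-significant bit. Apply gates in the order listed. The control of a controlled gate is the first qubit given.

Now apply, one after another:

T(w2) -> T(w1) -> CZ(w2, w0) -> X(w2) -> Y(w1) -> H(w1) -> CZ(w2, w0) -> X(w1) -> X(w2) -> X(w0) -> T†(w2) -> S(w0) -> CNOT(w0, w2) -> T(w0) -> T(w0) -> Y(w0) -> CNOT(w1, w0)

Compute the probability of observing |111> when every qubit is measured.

The probability of measuring |111> is 1/2.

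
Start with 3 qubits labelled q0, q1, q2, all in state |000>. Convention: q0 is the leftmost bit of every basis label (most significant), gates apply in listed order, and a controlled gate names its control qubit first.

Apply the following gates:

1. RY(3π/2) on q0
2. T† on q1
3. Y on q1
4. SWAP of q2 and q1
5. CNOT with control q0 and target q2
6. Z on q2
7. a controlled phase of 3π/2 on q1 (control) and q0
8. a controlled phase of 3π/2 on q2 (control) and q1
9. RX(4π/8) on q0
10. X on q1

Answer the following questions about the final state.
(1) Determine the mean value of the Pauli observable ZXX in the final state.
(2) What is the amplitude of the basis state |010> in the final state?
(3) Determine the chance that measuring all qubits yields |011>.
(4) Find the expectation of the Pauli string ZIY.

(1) The observable ZXX averages to 0.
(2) |010> carries amplitude 1/2 in the final state.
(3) The probability of measuring |011> is 1/4.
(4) The expectation value of ZIY is 1.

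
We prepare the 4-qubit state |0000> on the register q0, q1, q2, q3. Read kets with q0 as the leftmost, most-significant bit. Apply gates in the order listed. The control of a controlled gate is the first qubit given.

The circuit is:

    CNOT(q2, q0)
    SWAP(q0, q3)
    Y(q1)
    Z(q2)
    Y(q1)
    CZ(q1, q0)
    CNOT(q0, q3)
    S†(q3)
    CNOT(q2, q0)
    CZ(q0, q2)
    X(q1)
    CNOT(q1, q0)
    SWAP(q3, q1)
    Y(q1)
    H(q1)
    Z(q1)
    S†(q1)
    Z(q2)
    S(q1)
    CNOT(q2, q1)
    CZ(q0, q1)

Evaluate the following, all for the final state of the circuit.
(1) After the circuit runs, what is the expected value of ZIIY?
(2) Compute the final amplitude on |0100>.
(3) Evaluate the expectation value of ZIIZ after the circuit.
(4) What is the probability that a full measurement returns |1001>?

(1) The observable ZIIY averages to 0.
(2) |0100> carries amplitude 0 in the final state.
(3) In the final state, ZIIZ has expectation 1.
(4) Outcome |1001> occurs with probability 1/2.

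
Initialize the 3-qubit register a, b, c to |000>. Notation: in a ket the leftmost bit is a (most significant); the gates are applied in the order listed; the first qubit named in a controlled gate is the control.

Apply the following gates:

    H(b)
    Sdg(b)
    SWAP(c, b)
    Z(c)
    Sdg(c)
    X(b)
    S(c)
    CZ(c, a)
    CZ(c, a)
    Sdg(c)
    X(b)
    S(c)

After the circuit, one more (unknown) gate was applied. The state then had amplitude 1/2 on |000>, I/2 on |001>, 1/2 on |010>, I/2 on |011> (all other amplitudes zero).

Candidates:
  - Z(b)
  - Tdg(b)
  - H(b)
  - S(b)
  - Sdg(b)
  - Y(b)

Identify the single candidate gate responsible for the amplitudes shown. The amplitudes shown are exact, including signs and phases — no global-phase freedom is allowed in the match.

It was H(b) that produced the state shown. Key observation: gates 5-12 undo each other exactly, leaving only the rest of the circuit to track.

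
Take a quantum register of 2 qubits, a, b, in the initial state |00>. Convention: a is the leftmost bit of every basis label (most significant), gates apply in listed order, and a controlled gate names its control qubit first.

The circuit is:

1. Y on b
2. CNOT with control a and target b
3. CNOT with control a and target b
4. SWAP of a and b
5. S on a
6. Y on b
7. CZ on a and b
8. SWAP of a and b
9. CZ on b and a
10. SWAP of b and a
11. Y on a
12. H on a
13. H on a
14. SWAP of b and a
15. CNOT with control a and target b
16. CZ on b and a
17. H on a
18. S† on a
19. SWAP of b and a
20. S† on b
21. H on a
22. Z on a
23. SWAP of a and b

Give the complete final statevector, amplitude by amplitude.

After the circuit, the state carries amplitude 1/2 on |00>, 1/2 on |01>, 1/2 on |10>, 1/2 on |11>. Key observation: the block from step 12 through step 13 cancels to the identity and can be dropped.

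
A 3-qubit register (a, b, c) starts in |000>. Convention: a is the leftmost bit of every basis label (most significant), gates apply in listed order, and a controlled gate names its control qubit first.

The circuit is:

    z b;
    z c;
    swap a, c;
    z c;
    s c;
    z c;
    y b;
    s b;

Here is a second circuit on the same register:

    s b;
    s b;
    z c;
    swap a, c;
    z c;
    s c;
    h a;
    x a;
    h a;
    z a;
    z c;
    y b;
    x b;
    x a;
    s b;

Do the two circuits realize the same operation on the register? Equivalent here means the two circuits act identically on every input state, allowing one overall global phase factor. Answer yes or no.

No: there is an input state on which the two circuits produce genuinely different outputs (not merely differing by a phase).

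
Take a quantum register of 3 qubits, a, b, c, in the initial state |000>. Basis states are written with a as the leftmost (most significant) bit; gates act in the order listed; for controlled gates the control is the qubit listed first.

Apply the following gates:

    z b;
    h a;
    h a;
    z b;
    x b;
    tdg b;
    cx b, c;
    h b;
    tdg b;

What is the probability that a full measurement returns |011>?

Outcome |011> occurs with probability 1/2. Key observation: gates 1-4 undo each other exactly, leaving only the rest of the circuit to track.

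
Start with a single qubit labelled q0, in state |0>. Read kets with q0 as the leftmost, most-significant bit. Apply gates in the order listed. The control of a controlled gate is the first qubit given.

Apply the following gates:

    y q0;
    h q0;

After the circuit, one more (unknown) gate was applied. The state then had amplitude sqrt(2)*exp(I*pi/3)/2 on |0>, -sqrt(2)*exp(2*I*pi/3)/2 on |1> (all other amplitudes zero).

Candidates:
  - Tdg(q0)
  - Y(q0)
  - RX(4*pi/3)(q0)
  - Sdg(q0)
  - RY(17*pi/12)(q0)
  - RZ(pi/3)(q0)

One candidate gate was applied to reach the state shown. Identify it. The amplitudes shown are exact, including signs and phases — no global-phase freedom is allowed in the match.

The applied gate was RZ(pi/3)(q0).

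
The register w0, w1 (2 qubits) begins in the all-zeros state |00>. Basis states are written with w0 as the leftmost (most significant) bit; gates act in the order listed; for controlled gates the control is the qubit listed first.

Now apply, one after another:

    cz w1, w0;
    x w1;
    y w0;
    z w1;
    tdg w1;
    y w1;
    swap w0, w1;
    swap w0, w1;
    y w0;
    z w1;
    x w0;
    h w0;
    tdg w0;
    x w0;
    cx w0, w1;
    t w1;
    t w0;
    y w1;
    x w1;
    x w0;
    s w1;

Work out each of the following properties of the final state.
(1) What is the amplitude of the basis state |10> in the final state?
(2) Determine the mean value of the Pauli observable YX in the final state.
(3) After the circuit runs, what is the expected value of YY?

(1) |10> carries amplitude -sqrt(2)*I/2 in the final state.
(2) In the final state, YX has expectation sqrt(2)/2.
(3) In the final state, YY has expectation -sqrt(2)/2.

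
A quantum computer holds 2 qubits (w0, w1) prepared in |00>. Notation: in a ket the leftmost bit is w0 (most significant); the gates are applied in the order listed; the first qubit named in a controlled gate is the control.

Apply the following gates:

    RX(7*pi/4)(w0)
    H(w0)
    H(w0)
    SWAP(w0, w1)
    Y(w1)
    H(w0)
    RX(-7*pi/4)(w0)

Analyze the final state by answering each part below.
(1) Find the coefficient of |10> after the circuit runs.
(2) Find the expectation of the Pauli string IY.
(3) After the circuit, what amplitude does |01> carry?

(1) |10> carries amplitude 1/4 - sqrt(2)*I/4 + I/4 in the final state.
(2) The expectation value of IY is sqrt(2)/2.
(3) The final state's coefficient on |01> equals 1/4 + I/4 + sqrt(2)*I/4.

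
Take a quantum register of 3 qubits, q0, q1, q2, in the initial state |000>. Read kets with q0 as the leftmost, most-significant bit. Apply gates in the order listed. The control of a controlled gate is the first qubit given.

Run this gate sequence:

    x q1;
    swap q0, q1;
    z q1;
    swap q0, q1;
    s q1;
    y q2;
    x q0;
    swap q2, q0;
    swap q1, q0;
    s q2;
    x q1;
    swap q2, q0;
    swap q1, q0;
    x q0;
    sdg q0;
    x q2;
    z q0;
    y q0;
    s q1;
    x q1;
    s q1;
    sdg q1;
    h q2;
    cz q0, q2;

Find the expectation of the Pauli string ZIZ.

The observable ZIZ averages to 0.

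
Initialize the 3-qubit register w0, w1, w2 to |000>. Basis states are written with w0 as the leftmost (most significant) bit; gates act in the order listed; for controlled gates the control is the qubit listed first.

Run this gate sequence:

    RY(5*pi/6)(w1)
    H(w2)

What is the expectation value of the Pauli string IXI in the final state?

The observable IXI averages to 1/2.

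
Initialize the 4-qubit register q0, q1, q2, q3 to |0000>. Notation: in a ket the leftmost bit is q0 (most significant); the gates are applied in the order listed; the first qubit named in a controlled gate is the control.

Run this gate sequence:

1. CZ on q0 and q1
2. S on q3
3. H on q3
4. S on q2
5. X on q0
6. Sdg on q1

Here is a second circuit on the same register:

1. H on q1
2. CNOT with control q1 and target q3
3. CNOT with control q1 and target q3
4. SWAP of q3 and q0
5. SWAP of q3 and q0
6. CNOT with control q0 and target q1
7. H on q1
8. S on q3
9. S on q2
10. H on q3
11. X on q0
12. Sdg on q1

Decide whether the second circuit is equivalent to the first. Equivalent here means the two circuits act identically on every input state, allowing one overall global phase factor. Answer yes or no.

Yes — the two circuits implement the same unitary up to a global phase.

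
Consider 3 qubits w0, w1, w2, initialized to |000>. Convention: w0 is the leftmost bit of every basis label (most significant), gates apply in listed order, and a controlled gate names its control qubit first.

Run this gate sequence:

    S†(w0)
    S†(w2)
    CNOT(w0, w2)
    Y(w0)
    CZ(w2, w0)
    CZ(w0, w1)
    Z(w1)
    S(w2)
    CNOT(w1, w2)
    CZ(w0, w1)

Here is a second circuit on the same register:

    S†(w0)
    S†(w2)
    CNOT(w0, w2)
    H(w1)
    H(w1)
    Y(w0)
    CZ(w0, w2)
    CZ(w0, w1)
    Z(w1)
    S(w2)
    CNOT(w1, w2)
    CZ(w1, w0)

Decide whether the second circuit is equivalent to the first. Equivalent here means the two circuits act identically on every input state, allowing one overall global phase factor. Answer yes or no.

Yes — the two circuits implement the same unitary up to a global phase.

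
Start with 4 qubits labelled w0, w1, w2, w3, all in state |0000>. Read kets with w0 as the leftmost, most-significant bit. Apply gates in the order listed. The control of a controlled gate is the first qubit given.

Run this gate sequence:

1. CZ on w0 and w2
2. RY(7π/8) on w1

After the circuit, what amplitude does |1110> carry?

The final state's coefficient on |1110> equals 0.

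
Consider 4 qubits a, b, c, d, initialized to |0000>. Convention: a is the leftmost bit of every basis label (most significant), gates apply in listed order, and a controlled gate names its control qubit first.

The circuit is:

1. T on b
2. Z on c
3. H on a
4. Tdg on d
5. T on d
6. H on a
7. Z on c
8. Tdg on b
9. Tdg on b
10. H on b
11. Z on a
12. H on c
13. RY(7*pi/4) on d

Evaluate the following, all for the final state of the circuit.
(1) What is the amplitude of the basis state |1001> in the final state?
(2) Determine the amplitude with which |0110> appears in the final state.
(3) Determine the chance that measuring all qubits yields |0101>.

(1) |1001> carries amplitude 0 in the final state. Key observation: the block from step 1 through step 8 cancels to the identity and can be dropped.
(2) |0110> carries amplitude -sqrt(sqrt(2) + 2)/4 in the final state.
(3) Outcome |0101> occurs with probability 1/8 - sqrt(2)/16.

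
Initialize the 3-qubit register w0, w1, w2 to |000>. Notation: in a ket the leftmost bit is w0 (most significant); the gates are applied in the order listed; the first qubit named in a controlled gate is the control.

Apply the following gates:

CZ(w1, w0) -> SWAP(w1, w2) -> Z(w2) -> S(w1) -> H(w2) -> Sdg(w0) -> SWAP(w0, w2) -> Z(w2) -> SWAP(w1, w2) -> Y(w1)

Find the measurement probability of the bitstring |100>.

A full measurement returns |100> with probability 0.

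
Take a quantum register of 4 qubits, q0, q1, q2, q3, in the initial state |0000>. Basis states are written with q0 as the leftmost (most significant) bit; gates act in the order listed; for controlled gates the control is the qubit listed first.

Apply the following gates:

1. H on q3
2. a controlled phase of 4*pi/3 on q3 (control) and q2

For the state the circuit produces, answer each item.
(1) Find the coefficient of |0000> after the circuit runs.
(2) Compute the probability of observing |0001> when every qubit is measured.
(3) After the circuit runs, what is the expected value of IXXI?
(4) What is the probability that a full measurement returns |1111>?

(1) |0000> carries amplitude sqrt(2)/2 in the final state.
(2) Outcome |0001> occurs with probability 1/2.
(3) The expectation value of IXXI is 0.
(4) The probability of measuring |1111> is 0.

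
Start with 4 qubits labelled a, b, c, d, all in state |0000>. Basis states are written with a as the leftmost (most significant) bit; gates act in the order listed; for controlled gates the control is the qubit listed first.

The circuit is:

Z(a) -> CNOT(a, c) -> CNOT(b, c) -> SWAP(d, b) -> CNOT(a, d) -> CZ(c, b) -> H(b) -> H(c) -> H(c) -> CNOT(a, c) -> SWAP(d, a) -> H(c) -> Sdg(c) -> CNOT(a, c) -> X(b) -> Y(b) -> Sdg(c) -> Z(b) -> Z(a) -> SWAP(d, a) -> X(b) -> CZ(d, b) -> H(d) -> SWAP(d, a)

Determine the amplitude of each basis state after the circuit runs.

The final amplitudes are -sqrt(2)*I/4 on |0000>, 0 on |0001>, sqrt(2)*I/4 on |0010>, 0 on |0011>, -sqrt(2)*I/4 on |0100>, 0 on |0101>, sqrt(2)*I/4 on |0110>, 0 on |0111>, -sqrt(2)*I/4 on |1000>, 0 on |1001>, sqrt(2)*I/4 on |1010>, 0 on |1011>, -sqrt(2)*I/4 on |1100>, 0 on |1101>, sqrt(2)*I/4 on |1110>, 0 on |1111>.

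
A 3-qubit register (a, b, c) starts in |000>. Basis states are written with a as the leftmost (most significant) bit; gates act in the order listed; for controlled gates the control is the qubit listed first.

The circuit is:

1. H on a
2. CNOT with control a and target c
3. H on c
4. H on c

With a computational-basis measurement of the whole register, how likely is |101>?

Outcome |101> occurs with probability 1/2. Key observation: gates 3-4 undo each other exactly, leaving only the rest of the circuit to track.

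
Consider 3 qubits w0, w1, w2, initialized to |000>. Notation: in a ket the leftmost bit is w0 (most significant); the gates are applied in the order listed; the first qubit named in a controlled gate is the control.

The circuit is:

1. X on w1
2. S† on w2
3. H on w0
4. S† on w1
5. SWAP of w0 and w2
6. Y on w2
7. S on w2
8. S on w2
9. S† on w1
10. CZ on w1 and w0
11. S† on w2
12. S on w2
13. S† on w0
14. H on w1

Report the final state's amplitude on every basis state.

After the circuit, the state carries amplitude I/2 on |000>, I/2 on |001>, -I/2 on |010>, -I/2 on |011>, 0 on |100>, 0 on |101>, 0 on |110>, 0 on |111>.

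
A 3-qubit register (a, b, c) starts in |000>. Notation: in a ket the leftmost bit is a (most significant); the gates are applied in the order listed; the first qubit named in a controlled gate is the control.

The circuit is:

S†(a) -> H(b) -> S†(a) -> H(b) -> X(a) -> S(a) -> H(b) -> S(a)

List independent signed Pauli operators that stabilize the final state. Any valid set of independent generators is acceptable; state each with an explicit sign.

The final state is stabilized by the group generated by +IXI, -ZII, +IIZ; other independent generating sets are equally valid.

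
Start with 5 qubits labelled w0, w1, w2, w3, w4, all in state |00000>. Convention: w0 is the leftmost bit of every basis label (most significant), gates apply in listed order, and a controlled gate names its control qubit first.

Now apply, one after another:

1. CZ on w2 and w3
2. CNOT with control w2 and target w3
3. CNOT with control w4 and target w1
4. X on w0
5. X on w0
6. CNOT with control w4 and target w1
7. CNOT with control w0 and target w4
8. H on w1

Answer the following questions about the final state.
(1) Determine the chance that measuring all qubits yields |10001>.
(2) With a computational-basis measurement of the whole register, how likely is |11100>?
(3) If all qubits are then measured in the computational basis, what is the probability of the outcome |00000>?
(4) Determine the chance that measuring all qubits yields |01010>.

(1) A full measurement returns |10001> with probability 0. Key observation: the block from step 3 through step 6 cancels to the identity and can be dropped.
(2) The probability of measuring |11100> is 0.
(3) The probability of measuring |00000> is 1/2.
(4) Outcome |01010> occurs with probability 0.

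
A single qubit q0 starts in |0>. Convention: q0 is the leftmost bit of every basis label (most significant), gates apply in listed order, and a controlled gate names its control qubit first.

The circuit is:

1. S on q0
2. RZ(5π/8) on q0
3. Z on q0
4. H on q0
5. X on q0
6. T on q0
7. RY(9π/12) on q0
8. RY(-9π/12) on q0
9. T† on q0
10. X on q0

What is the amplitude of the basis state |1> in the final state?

|1> carries amplitude -sqrt(2)*exp(11*I*pi/16)/2 in the final state.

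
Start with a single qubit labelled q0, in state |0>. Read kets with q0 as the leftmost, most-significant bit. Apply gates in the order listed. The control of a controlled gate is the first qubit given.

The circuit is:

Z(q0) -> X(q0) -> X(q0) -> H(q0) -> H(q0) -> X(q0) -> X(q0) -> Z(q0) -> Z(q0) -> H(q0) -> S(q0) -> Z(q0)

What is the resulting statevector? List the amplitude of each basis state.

The resulting statevector has amplitude sqrt(2)/2 on |0>, -sqrt(2)*I/2 on |1>.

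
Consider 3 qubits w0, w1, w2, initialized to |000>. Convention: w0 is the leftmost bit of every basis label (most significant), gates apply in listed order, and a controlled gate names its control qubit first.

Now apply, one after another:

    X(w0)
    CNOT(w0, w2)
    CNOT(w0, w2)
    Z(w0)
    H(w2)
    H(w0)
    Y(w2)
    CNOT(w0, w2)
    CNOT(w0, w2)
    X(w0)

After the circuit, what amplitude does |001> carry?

The amplitude on |001> is I/2.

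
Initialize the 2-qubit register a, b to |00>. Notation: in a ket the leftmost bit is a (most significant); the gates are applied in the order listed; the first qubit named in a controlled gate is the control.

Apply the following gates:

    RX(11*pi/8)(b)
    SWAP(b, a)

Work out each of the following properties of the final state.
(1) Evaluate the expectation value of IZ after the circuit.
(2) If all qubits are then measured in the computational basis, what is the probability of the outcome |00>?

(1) The expectation value of IZ is 1.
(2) A full measurement returns |00> with probability cos(5*pi/16)**2.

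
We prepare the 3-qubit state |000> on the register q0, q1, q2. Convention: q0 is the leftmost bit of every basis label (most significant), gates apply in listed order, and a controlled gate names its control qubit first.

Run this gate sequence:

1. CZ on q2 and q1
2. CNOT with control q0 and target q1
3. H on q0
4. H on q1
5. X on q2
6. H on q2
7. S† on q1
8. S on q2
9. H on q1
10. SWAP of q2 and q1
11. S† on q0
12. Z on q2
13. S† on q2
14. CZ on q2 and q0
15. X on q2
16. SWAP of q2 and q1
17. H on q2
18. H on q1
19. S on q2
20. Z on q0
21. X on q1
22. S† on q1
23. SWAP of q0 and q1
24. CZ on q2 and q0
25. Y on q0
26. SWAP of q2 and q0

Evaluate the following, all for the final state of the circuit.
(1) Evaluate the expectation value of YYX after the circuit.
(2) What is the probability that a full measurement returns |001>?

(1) The observable YYX averages to -1.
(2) A full measurement returns |001> with probability 1/4.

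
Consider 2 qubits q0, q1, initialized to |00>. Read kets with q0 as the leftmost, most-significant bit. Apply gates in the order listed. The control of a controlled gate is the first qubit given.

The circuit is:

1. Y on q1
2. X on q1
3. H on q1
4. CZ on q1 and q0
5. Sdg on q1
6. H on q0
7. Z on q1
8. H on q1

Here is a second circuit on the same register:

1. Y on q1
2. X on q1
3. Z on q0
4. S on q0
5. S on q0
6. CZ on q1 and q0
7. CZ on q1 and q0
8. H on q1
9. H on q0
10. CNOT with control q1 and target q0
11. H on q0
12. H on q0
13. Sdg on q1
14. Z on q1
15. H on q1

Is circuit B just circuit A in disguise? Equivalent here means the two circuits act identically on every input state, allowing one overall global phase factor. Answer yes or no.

Yes — the two circuits implement the same unitary up to a global phase.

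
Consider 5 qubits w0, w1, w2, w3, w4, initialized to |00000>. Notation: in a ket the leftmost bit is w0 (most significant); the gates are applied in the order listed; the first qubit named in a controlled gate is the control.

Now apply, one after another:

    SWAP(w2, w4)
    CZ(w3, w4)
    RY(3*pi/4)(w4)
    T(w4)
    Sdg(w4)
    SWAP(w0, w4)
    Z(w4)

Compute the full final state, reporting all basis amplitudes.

After the circuit, the state carries amplitude sqrt(2 - sqrt(2))/2 on |00000>, -sqrt(sqrt(2) + 2)*exp(3*I*pi/4)/2 on |10000>, and 0 on every other basis state.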